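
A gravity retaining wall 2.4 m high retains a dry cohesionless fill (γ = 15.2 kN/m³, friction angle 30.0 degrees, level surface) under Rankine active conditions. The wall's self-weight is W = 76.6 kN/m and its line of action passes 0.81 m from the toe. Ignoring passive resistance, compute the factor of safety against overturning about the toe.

K_a = tan²(45° − 30.0°/2) = 0.3333.
P_a = ½K_aγH² = 0.5×0.3333×15.2×2.4² = 14.59 kN/m, acting at H/3 = 0.8000 m above the base.
Overturning moment M_o = P_a × H/3 = 14.59 × 0.8000 = 11.67.
Resisting moment M_r = W × 0.81 = 76.6 × 0.81 = 62.05.
FS_overturning = M_r/M_o = 62.05/11.67 = 5.315.

5.32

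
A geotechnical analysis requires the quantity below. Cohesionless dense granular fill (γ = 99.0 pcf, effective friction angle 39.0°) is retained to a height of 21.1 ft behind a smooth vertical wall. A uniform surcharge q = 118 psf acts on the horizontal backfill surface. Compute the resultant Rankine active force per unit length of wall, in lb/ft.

K_a = tan²(45° − φ/2) = 0.2275.
Soil triangle: ½ K_a γ H² = 0.5×0.2275×99.0×21.1² = 5014 lb/ft.
Surcharge rectangle: K_a q H = 0.2275×118×21.1 = 566.4 lb/ft.
Total = 5014 + 566.4 = 5580 lb/ft.

5580 lb/ft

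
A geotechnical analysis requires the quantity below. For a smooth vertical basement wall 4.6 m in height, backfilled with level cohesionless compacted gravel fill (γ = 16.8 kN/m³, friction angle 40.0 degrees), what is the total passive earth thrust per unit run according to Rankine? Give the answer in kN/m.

K_p = tan²(45° + φ/2) = 4.599.
P_p = ½ K_p γ H² = 0.5 × 4.599 × 16.8 × 4.6² = 817.4 kN/m.

817 kN/m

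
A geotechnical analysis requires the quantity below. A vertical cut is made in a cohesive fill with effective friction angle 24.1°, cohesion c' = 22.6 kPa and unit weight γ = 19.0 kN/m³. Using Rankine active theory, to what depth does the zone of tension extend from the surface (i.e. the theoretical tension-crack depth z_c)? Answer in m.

3.67 m

K_a = tan²(45° − 24.1°/2) = 0.4201; √K_a = 0.6482.
The active pressure is zero where K_a γ z = 2c√K_a, so z_c = 2c/(γ√K_a) = 2×22.6/(19.0×0.6482) = 3.670 m.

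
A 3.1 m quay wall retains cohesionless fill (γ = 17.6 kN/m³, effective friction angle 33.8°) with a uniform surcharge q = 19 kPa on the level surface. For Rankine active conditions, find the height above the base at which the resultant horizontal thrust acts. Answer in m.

K_a = 0.2851.
Triangular part P₁ = ½K_aγH² = 24.11 at H/3 = 1.033 m; rectangular part P₂ = K_a q H = 16.79 at H/2 = 1.550 m.
ȳ = (P₁·1.033 + P₂·1.550)/(P₁+P₂) = 1.245 m.

1.25 m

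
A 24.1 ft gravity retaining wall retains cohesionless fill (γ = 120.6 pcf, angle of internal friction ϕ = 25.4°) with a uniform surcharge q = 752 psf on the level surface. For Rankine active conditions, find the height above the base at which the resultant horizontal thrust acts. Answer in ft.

9.40 ft

K_a = 0.3996.
Triangular part P₁ = ½K_aγH² = 14000 at H/3 = 8.033 ft; rectangular part P₂ = K_a q H = 7243 at H/2 = 12.05 ft.
ȳ = (P₁·8.033 + P₂·12.05)/(P₁+P₂) = 9.403 ft.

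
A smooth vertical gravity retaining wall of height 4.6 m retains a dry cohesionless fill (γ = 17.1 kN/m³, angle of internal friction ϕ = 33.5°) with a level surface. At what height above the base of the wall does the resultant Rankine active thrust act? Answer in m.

K_a = 0.2887.
The pressure distribution is triangular, so the resultant acts at H/3 above the base = 4.6/3 = 1.533 m.

1.53 m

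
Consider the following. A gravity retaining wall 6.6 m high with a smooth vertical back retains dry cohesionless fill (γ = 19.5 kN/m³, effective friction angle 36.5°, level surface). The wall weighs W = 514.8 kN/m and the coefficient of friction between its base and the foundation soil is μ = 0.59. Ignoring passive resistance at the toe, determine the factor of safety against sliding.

K_a = tan²(45° − 36.5°/2) = 0.2541.
P_a = ½K_aγH² = 0.5×0.2541×19.5×6.6² = 107.9 kN/m, acting at H/3 = 2.200 m above the base.
FS_sliding = μW / P_a = 0.59×514.8 / 107.9 = 2.815.

2.81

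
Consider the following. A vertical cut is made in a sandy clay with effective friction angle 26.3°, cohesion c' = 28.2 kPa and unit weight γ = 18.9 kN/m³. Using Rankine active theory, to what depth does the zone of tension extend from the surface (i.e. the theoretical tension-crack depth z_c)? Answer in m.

K_a = tan²(45° − 26.3°/2) = 0.3859; √K_a = 0.6212.
The active pressure is zero where K_a γ z = 2c√K_a, so z_c = 2c/(γ√K_a) = 2×28.2/(18.9×0.6212) = 4.804 m.

4.80 m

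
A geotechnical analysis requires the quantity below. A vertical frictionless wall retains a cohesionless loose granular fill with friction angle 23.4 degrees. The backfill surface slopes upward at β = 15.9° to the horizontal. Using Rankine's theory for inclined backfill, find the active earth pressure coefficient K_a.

0.519

K_a = cos β · (cos β − √(cos²β − cos²φ)) / (cos β + √(cos²β − cos²φ)).
cos β = 0.9617, cos φ = 0.9178, √(cos²β − cos²φ) = 0.2875.
K_a = 0.9617 × (0.9617 − 0.2875)/(0.9617 + 0.2875) = 0.5190.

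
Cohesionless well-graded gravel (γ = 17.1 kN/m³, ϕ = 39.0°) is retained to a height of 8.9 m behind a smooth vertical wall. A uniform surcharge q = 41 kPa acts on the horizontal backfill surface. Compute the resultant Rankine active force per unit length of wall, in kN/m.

K_a = tan²(45° − φ/2) = 0.2275.
Soil triangle: ½ K_a γ H² = 0.5×0.2275×17.1×8.9² = 154.1 kN/m.
Surcharge rectangle: K_a q H = 0.2275×41×8.9 = 83.02 kN/m.
Total = 154.1 + 83.02 = 237.1 kN/m.

237 kN/m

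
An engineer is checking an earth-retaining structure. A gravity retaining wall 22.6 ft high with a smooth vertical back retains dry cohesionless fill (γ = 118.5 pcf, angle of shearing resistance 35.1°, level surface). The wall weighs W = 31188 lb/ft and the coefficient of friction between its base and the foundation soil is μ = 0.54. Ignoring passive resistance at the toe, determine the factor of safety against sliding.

2.06

K_a = tan²(45° − 35.1°/2) = 0.2698.
P_a = ½K_aγH² = 0.5×0.2698×118.5×22.6² = 8166 lb/ft, acting at H/3 = 7.533 ft above the base.
FS_sliding = μW / P_a = 0.54×31188 / 8166 = 2.062.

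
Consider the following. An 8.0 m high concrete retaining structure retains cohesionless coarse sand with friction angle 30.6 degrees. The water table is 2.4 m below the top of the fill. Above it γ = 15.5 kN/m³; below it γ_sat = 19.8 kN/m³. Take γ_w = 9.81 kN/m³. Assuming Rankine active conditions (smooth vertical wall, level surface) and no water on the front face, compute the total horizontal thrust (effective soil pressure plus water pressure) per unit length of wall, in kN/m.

K_a = tan²(45° − φ/2) = 0.3253.
γ' = 19.8 − 9.81 = 9.990 kN/m³. Depth below WT = 5.6 m.
σ'_h at WT = K_a γ d_w = 12.10 kPa; at base = 12.10 + K_a γ' × 5.6 = 30.30 kPa.
P₁ (0–2.4 m) = ½×12.10×2.4 = 14.52. P₂ (2.4–8.0 m) = ½(12.10+30.30)×5.6 = 118.7.
P_w = ½ γ_w h₂² = 0.5×9.81×5.6² = 153.8. Total = 14.52+118.7+153.8 = 287.1 kN/m.

287 kN/m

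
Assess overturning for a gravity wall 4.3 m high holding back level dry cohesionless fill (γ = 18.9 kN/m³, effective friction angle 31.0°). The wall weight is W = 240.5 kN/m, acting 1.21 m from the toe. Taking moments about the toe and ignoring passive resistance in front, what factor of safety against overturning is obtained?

3.63

K_a = tan²(45° − 31.0°/2) = 0.3201.
P_a = ½K_aγH² = 0.5×0.3201×18.9×4.3² = 55.93 kN/m, acting at H/3 = 1.433 m above the base.
Overturning moment M_o = P_a × H/3 = 55.93 × 1.433 = 80.17.
Resisting moment M_r = W × 1.21 = 240.5 × 1.21 = 291.0.
FS_overturning = M_r/M_o = 291.0/80.17 = 3.630.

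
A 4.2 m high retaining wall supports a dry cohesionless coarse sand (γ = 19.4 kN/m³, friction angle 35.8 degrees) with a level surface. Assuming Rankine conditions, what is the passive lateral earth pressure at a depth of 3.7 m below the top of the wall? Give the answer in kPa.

274 kPa

K_p = (1 + sin φ)/(1 − sin φ) = 3.819.
σ_h = K_p γ z = 3.819 × 19.4 × 3.7 = 274.1 kPa.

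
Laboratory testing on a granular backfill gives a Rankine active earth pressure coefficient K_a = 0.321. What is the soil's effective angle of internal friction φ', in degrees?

K_a = tan²(45° − φ/2) ⇒ 45° − φ/2 = arctan(√0.321) = 29.53°.
φ = 2(45° − 29.53°) = 30.93°.

30.9°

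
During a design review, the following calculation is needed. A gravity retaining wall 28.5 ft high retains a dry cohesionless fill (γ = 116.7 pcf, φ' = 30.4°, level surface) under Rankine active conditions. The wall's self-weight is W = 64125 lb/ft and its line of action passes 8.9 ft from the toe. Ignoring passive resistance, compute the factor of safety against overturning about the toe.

K_a = tan²(45° − 30.4°/2) = 0.3280.
P_a = ½K_aγH² = 0.5×0.3280×116.7×28.5² = 15550 lb/ft, acting at H/3 = 9.500 ft above the base.
Overturning moment M_o = P_a × H/3 = 15550 × 9.500 = 147700.
Resisting moment M_r = W × 8.9 = 64125 × 8.9 = 570700.
FS_overturning = M_r/M_o = 570700/147700 = 3.865.

3.86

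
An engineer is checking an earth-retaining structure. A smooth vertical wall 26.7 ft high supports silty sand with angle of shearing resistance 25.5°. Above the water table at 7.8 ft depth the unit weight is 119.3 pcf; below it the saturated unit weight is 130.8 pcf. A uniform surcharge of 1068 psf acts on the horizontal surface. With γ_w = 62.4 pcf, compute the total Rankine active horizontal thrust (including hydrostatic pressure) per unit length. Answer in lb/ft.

K_a = tan²(45° − φ/2) = 0.3981.
γ' = 130.8 − 62.4 = 68.40 pcf. h₂ = H − d_w = 18.9 ft.
σ'_h: at surface K_a·q = 425.2; at WT K_a(q+γd_w) = 795.6; at base K_a(q+γd_w+γ'h₂) = 1310 psf.
P₁ = ½(425.2+795.6)×7.8 = 4761; P₂ = ½(795.6+1310)×18.9 = 19900; P_w = ½γ_w h₂² = 11140.
Total = 4761+19900+11140 = 35810 lb/ft.

35800 lb/ft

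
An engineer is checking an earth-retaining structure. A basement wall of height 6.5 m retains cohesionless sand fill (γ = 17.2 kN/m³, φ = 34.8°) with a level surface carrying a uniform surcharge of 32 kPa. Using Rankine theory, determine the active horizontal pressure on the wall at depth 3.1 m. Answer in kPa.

K_a = (1 − sin φ)/(1 + sin φ) = 0.2733.
σ_v = γz + q = 17.2 × 3.1 + 32 = 85.32 kPa.
σ_h = K_a σ_v = 0.2733 × 85.32 = 23.32 kPa.

23.3 kPa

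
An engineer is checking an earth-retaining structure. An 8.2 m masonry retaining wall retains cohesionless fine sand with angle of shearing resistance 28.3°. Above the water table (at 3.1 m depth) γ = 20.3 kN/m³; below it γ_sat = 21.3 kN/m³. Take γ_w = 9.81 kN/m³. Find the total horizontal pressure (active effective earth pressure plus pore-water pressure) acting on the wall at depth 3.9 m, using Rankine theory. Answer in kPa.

K_a = (1 − sin φ)/(1 + sin φ) = 0.3568.
γ' = 21.3 − 9.81 = 11.49 kN/m³.
Effective vertical stress at 3.9 m: σ'_v = 20.3×3.1 + 11.49×0.800 = 72.12 kPa.
σ'_h = K_a σ'_v = 0.3568 × 72.12 = 25.73 kPa; u = γ_w × 0.800 = 7.848 kPa.
Total σ_h = 25.73 + 7.848 = 33.58 kPa.

33.6 kPa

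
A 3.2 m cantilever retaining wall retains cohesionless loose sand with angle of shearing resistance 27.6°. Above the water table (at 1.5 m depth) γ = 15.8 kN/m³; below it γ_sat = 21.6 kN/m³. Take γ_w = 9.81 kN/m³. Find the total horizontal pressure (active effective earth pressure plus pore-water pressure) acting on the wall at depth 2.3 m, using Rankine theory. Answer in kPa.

K_a = (1 − sin φ)/(1 + sin φ) = 0.3668.
γ' = 21.6 − 9.81 = 11.79 kN/m³.
Effective vertical stress at 2.3 m: σ'_v = 15.8×1.5 + 11.79×0.800 = 33.13 kPa.
σ'_h = K_a σ'_v = 0.3668 × 33.13 = 12.15 kPa; u = γ_w × 0.800 = 7.848 kPa.
Total σ_h = 12.15 + 7.848 = 20.00 kPa.

20.0 kPa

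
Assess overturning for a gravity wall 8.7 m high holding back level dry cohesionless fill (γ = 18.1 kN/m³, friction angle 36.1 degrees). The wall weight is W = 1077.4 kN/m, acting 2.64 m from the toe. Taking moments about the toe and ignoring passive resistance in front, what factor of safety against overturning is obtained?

K_a = tan²(45° − 36.1°/2) = 0.2585.
P_a = ½K_aγH² = 0.5×0.2585×18.1×8.7² = 177.1 kN/m, acting at H/3 = 2.900 m above the base.
Overturning moment M_o = P_a × H/3 = 177.1 × 2.900 = 513.5.
Resisting moment M_r = W × 2.64 = 1077.4 × 2.64 = 2844.
FS_overturning = M_r/M_o = 2844/513.5 = 5.539.

5.54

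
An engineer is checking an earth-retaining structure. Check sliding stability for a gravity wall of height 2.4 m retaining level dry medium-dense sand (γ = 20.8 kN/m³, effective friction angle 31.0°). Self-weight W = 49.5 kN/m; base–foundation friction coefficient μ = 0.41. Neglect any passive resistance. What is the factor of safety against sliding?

K_a = tan²(45° − 31.0°/2) = 0.3201.
P_a = ½K_aγH² = 0.5×0.3201×20.8×2.4² = 19.18 kN/m, acting at H/3 = 0.8000 m above the base.
FS_sliding = μW / P_a = 0.41×49.5 / 19.18 = 1.058.

1.06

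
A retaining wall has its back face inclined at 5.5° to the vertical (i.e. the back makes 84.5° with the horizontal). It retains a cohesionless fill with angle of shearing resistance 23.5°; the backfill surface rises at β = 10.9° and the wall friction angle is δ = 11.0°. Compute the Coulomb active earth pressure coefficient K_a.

0.515

K_a = sin²(α+φ) / [sin²α · sin(α−δ) · (1 + √{sin(φ+δ)sin(φ−β) / (sin(α−δ)sin(α+β))})²].
With α = 84.5°, φ = 23.5°, δ = 11.0°, β = 10.9°: K_a = 0.5149.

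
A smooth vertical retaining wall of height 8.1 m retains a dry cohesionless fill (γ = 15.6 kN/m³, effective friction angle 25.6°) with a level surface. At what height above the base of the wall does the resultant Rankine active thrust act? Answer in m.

K_a = 0.3966.
The pressure distribution is triangular, so the resultant acts at H/3 above the base = 8.1/3 = 2.700 m.

2.70 m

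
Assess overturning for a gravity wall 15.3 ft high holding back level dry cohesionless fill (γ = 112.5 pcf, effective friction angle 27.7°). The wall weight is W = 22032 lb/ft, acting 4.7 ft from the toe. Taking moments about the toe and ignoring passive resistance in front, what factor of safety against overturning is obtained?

K_a = tan²(45° − 27.7°/2) = 0.3653.
P_a = ½K_aγH² = 0.5×0.3653×112.5×15.3² = 4811 lb/ft, acting at H/3 = 5.100 ft above the base.
Overturning moment M_o = P_a × H/3 = 4811 × 5.100 = 24530.
Resisting moment M_r = W × 4.7 = 22032 × 4.7 = 103600.
FS_overturning = M_r/M_o = 103600/24530 = 4.221.

4.22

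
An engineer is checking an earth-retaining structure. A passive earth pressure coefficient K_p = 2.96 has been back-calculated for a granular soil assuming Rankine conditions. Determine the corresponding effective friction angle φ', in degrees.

29.7°

K_p = (1+sin φ)/(1−sin φ) ⇒ sin φ = (K_p − 1)/(K_p + 1) = 0.4949.
φ = arcsin(0.4949) = 29.67°.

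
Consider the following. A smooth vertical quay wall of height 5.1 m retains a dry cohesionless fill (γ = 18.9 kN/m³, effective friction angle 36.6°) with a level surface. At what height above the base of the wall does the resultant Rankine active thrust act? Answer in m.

1.70 m

K_a = 0.2530.
The pressure distribution is triangular, so the resultant acts at H/3 above the base = 5.1/3 = 1.700 m.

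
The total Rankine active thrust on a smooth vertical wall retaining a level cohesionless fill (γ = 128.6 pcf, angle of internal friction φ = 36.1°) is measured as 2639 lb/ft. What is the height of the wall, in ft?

K_a = 0.2585. P_a = ½ K_a γ H² ⇒ H = √(2P_a/(K_a γ)).
H = √(2×2639/(0.2585×128.6)) = 12.60 ft.

12.6 ft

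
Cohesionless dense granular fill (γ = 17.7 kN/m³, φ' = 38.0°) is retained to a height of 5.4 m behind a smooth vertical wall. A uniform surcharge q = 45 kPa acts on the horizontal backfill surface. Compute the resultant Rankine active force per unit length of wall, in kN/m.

119 kN/m

K_a = tan²(45° − φ/2) = 0.2379.
Soil triangle: ½ K_a γ H² = 0.5×0.2379×17.7×5.4² = 61.39 kN/m.
Surcharge rectangle: K_a q H = 0.2379×45×5.4 = 57.81 kN/m.
Total = 61.39 + 57.81 = 119.2 kN/m.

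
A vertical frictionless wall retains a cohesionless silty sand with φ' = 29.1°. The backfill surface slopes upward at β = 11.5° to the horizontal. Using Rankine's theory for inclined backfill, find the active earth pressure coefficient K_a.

K_a = cos β · (cos β − √(cos²β − cos²φ)) / (cos β + √(cos²β − cos²φ)).
cos β = 0.9799, cos φ = 0.8738, √(cos²β − cos²φ) = 0.4436.
K_a = 0.9799 × (0.9799 − 0.4436)/(0.9799 + 0.4436) = 0.3692.

0.369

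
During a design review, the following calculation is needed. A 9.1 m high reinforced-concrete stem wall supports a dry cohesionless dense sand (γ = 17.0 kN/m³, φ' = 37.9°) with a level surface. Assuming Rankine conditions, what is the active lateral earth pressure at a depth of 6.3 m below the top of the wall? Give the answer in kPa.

K_a = (1 − sin φ)/(1 + sin φ) = 0.2389.
σ_h = K_a γ z = 0.2389 × 17.0 × 6.3 = 25.59 kPa.

25.6 kPa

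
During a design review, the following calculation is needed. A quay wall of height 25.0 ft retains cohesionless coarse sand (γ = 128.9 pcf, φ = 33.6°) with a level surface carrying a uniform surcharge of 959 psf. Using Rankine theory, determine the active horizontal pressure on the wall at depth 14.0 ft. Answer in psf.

795 psf

K_a = (1 − sin φ)/(1 + sin φ) = 0.2875.
σ_v = γz + q = 128.9 × 14.0 + 959 = 2764 psf.
σ_h = K_a σ_v = 0.2875 × 2764 = 794.5 psf.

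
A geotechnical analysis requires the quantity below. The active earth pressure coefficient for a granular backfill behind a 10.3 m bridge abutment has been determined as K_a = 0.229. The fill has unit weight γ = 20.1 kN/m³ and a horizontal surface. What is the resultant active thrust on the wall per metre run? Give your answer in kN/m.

P = ½ K_a γ H² = 0.5 × 0.229 × 20.1 × 10.3² = 244.2 kN/m.

244 kN/m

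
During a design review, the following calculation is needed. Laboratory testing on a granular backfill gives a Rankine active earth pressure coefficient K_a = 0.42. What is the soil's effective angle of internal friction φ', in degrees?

24.1°

K_a = tan²(45° − φ/2) ⇒ 45° − φ/2 = arctan(√0.42) = 32.95°.
φ = 2(45° − 32.95°) = 24.11°.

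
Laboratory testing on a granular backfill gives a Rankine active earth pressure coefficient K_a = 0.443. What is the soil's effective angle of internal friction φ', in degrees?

K_a = tan²(45° − φ/2) ⇒ 45° − φ/2 = arctan(√0.443) = 33.65°.
φ = 2(45° − 33.65°) = 22.71°.

22.7°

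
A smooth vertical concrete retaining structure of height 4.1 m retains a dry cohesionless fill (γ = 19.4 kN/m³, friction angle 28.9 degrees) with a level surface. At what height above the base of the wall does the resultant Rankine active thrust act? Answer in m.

K_a = 0.3484.
The pressure distribution is triangular, so the resultant acts at H/3 above the base = 4.1/3 = 1.367 m.

1.37 m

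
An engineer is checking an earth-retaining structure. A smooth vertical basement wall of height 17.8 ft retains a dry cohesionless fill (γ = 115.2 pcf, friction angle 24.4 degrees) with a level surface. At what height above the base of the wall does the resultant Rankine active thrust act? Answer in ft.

5.93 ft

K_a = 0.4153.
The pressure distribution is triangular, so the resultant acts at H/3 above the base = 17.8/3 = 5.933 ft.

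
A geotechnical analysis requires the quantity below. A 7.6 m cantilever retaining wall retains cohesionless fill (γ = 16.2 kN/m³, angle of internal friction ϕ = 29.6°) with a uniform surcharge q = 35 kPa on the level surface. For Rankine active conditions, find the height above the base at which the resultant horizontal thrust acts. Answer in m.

K_a = 0.3387.
Triangular part P₁ = ½K_aγH² = 158.5 at H/3 = 2.533 m; rectangular part P₂ = K_a q H = 90.10 at H/2 = 3.800 m.
ȳ = (P₁·2.533 + P₂·3.800)/(P₁+P₂) = 2.992 m.

2.99 m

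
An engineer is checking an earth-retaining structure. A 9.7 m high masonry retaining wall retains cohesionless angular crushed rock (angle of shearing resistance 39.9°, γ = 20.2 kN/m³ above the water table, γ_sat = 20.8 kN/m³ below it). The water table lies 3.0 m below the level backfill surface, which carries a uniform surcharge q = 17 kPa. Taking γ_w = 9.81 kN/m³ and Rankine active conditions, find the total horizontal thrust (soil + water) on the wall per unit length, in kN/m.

419 kN/m

K_a = tan²(45° − φ/2) = 0.2184.
γ' = 20.8 − 9.81 = 10.99 kN/m³. h₂ = H − d_w = 6.7 m.
σ'_h: at surface K_a·q = 3.713; at WT K_a(q+γd_w) = 16.95; at base K_a(q+γd_w+γ'h₂) = 33.03 kPa.
P₁ = ½(3.713+16.95)×3.0 = 31.00; P₂ = ½(16.95+33.03)×6.7 = 167.5; P_w = ½γ_w h₂² = 220.2.
Total = 31.00+167.5+220.2 = 418.6 kN/m.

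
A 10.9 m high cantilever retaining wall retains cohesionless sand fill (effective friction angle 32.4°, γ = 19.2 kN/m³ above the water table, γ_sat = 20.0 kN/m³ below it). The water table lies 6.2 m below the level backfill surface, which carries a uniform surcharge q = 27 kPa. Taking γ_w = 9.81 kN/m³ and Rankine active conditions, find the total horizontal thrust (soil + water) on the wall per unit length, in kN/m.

512 kN/m

K_a = tan²(45° − φ/2) = 0.3022.
γ' = 20.0 − 9.81 = 10.19 kN/m³. h₂ = H − d_w = 4.7 m.
σ'_h: at surface K_a·q = 8.160; at WT K_a(q+γd_w) = 44.14; at base K_a(q+γd_w+γ'h₂) = 58.61 kPa.
P₁ = ½(8.160+44.14)×6.2 = 162.1; P₂ = ½(44.14+58.61)×4.7 = 241.5; P_w = ½γ_w h₂² = 108.4.
Total = 162.1+241.5+108.4 = 511.9 kN/m.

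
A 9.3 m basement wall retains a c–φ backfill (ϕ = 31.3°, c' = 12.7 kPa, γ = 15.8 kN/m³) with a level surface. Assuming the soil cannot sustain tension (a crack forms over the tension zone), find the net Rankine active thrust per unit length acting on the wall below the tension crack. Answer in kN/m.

104 kN/m

K_a = 0.3162; √K_a = 0.5623.
Tension-crack depth z_c = 2c/(γ√K_a) = 2×12.7/(15.8×0.5623) = 2.859 m.
σ_a at base = K_a γ H − 2c√K_a = 0.3162×15.8×9.3 − 2×12.7×0.5623 = 32.18 kPa.
P_a = ½ × 32.18 × (H − z_c) = 0.5×32.18×6.441 = 103.6 kN/m.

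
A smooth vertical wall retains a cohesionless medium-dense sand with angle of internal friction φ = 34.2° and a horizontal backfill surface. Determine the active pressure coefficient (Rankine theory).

K_a = (1 − sin φ)/(1 + sin φ) = (1 − sin 34.2°)/(1 + sin 34.2°) = 0.2803.

0.280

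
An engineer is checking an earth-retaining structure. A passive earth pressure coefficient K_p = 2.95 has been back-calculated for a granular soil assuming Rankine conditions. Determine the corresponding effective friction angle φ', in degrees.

29.6°

K_p = (1+sin φ)/(1−sin φ) ⇒ sin φ = (K_p − 1)/(K_p + 1) = 0.4937.
φ = arcsin(0.4937) = 29.58°.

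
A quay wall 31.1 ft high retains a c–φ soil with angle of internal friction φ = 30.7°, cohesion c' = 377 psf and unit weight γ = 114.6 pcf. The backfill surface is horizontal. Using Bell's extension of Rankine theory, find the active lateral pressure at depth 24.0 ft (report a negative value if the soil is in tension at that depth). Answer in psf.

462 psf

K_a = (1 − sin φ)/(1 + sin φ) = 0.3240.
σ_a = K_a γ z − 2c√K_a = 0.3240×114.6×24.0 − 2×377×0.5692 = 462.0 psf.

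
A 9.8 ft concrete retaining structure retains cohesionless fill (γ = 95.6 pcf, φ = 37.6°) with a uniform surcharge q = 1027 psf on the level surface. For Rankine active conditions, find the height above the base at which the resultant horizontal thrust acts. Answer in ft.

4.39 ft

K_a = 0.2421.
Triangular part P₁ = ½K_aγH² = 1112 at H/3 = 3.267 ft; rectangular part P₂ = K_a q H = 2437 at H/2 = 4.900 ft.
ȳ = (P₁·3.267 + P₂·4.900)/(P₁+P₂) = 4.388 ft.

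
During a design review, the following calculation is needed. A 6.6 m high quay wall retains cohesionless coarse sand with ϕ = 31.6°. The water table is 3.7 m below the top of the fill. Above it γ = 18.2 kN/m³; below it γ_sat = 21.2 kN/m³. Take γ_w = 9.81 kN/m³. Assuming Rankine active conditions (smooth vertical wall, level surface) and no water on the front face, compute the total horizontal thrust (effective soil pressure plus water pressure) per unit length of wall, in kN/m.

156 kN/m

K_a = tan²(45° − φ/2) = 0.3123.
γ' = 21.2 − 9.81 = 11.39 kN/m³. Depth below WT = 2.9 m.
σ'_h at WT = K_a γ d_w = 21.03 kPa; at base = 21.03 + K_a γ' × 2.9 = 31.35 kPa.
P₁ (0–3.7 m) = ½×21.03×3.7 = 38.91. P₂ (3.7–6.6 m) = ½(21.03+31.35)×2.9 = 75.96.
P_w = ½ γ_w h₂² = 0.5×9.81×2.9² = 41.25. Total = 38.91+75.96+41.25 = 156.1 kN/m.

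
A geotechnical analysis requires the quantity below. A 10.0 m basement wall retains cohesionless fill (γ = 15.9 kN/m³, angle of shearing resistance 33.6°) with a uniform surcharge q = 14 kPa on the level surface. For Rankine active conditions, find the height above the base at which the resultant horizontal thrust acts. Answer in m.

K_a = 0.2875.
Triangular part P₁ = ½K_aγH² = 228.6 at H/3 = 3.333 m; rectangular part P₂ = K_a q H = 40.25 at H/2 = 5.000 m.
ȳ = (P₁·3.333 + P₂·5.000)/(P₁+P₂) = 3.583 m.

3.58 m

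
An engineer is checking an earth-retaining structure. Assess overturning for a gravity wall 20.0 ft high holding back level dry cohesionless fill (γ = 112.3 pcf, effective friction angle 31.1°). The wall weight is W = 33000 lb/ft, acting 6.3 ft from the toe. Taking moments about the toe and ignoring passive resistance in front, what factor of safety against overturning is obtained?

4.36

K_a = tan²(45° − 31.1°/2) = 0.3188.
P_a = ½K_aγH² = 0.5×0.3188×112.3×20.0² = 7160 lb/ft, acting at H/3 = 6.667 ft above the base.
Overturning moment M_o = P_a × H/3 = 7160 × 6.667 = 47730.
Resisting moment M_r = W × 6.3 = 33000 × 6.3 = 207900.
FS_overturning = M_r/M_o = 207900/47730 = 4.355.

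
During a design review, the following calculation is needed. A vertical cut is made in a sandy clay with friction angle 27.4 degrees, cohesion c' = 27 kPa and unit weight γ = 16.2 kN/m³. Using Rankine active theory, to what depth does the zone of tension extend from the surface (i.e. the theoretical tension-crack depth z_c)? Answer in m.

5.48 m

K_a = tan²(45° − 27.4°/2) = 0.3697; √K_a = 0.6080.
The active pressure is zero where K_a γ z = 2c√K_a, so z_c = 2c/(γ√K_a) = 2×27/(16.2×0.6080) = 5.482 m.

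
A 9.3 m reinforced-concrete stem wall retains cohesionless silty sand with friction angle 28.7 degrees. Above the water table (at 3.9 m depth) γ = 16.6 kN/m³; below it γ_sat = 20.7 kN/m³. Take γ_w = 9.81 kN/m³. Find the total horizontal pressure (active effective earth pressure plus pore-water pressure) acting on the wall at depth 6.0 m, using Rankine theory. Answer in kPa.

K_a = (1 − sin φ)/(1 + sin φ) = 0.3511.
γ' = 20.7 − 9.81 = 10.89 kN/m³.
Effective vertical stress at 6.0 m: σ'_v = 16.6×3.9 + 10.89×2.10 = 87.61 kPa.
σ'_h = K_a σ'_v = 0.3511 × 87.61 = 30.76 kPa; u = γ_w × 2.10 = 20.60 kPa.
Total σ_h = 30.76 + 20.60 = 51.36 kPa.

51.4 kPa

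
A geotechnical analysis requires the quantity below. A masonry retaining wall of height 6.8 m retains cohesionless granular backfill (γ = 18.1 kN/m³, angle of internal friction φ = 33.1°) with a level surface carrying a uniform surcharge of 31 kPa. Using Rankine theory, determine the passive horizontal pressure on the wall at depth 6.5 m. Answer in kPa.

K_p = (1 + sin φ)/(1 − sin φ) = 3.406.
σ_v = γz + q = 18.1 × 6.5 + 31 = 148.7 kPa.
σ_h = K_p σ_v = 3.406 × 148.7 = 506.3 kPa.

506 kPa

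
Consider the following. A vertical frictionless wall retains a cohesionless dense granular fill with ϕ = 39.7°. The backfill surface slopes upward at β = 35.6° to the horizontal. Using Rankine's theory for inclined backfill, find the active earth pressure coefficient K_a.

0.416

K_a = cos β · (cos β − √(cos²β − cos²φ)) / (cos β + √(cos²β − cos²φ)).
cos β = 0.8131, cos φ = 0.7694, √(cos²β − cos²φ) = 0.2630.
K_a = 0.8131 × (0.8131 − 0.2630)/(0.8131 + 0.2630) = 0.4157.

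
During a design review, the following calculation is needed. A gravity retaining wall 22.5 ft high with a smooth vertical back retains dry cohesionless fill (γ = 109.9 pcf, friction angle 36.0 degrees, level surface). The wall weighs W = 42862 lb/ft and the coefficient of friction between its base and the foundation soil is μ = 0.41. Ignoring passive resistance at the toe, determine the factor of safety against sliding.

2.43

K_a = tan²(45° − 36.0°/2) = 0.2596.
P_a = ½K_aγH² = 0.5×0.2596×109.9×22.5² = 7222 lb/ft, acting at H/3 = 7.500 ft above the base.
FS_sliding = μW / P_a = 0.41×42862 / 7222 = 2.433.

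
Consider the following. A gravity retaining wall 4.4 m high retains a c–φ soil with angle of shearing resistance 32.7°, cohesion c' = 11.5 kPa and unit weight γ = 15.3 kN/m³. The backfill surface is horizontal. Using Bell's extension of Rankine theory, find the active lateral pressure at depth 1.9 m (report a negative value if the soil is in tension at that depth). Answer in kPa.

K_a = (1 − sin φ)/(1 + sin φ) = 0.2985.
σ_a = K_a γ z − 2c√K_a = 0.2985×15.3×1.9 − 2×11.5×0.5464 = -3.889 kPa.

-3.89 kPa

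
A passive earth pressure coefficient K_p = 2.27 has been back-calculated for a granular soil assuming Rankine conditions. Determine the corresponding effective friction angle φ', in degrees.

22.9°

K_p = (1+sin φ)/(1−sin φ) ⇒ sin φ = (K_p − 1)/(K_p + 1) = 0.3884.
φ = arcsin(0.3884) = 22.85°.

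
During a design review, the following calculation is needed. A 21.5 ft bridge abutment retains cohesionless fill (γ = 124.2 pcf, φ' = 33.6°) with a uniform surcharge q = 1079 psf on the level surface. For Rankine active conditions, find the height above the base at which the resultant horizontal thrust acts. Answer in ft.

8.77 ft

K_a = 0.2875.
Triangular part P₁ = ½K_aγH² = 8253 at H/3 = 7.167 ft; rectangular part P₂ = K_a q H = 6670 at H/2 = 10.75 ft.
ȳ = (P₁·7.167 + P₂·10.75)/(P₁+P₂) = 8.768 ft.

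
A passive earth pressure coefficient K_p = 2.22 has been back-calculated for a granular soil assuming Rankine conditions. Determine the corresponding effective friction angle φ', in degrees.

22.3°

K_p = (1+sin φ)/(1−sin φ) ⇒ sin φ = (K_p − 1)/(K_p + 1) = 0.3789.
φ = arcsin(0.3789) = 22.26°.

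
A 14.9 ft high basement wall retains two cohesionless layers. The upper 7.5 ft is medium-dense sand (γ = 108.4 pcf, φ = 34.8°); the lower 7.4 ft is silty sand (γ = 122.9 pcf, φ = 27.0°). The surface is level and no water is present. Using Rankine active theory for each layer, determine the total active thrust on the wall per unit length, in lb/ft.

4360 lb/ft

K_a1 = tan²(45°−34.8°/2) = 0.2733; K_a2 = tan²(45°−27.0°/2) = 0.3755.
Layer 1: σ at base = K_a1 γ₁ h₁ = 222.2 psf; P₁ = ½×222.2×7.5 = 833.2.
Layer 2: σ_v at top = γ₁h₁ = 813.0; σ_h top = K_a2×813.0 = 305.3; σ_h base = K_a2×(813.0+122.9×7.4) = 646.8.
P₂ = ½(305.3+646.8)×7.4 = 3523. Total P_a = 833.2+3523 = 4356 lb/ft.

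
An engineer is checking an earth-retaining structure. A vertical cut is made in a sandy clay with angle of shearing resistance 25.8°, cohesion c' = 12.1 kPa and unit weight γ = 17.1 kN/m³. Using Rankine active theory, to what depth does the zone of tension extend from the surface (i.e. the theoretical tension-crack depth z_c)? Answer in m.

K_a = tan²(45° − 25.8°/2) = 0.3935; √K_a = 0.6273.
The active pressure is zero where K_a γ z = 2c√K_a, so z_c = 2c/(γ√K_a) = 2×12.1/(17.1×0.6273) = 2.256 m.

2.26 m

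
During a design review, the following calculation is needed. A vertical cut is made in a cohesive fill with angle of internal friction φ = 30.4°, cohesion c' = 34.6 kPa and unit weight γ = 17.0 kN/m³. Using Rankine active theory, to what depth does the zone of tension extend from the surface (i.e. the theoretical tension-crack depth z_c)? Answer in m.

K_a = tan²(45° − 30.4°/2) = 0.3280; √K_a = 0.5727.
The active pressure is zero where K_a γ z = 2c√K_a, so z_c = 2c/(γ√K_a) = 2×34.6/(17.0×0.5727) = 7.108 m.

7.11 m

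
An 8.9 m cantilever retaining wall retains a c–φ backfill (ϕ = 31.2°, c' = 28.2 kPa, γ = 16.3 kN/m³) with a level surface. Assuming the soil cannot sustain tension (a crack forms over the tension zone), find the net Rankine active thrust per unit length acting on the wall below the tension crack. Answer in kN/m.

K_a = 0.3175; √K_a = 0.5635.
Tension-crack depth z_c = 2c/(γ√K_a) = 2×28.2/(16.3×0.5635) = 6.141 m.
σ_a at base = K_a γ H − 2c√K_a = 0.3175×16.3×8.9 − 2×28.2×0.5635 = 14.28 kPa.
P_a = ½ × 14.28 × (H − z_c) = 0.5×14.28×2.759 = 19.70 kN/m.

19.7 kN/m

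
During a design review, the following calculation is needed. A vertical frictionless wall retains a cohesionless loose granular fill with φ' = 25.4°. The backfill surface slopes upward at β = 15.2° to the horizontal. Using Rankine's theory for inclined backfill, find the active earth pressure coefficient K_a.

0.463

K_a = cos β · (cos β − √(cos²β − cos²φ)) / (cos β + √(cos²β − cos²φ)).
cos β = 0.9650, cos φ = 0.9033, √(cos²β − cos²φ) = 0.3395.
K_a = 0.9650 × (0.9650 − 0.3395)/(0.9650 + 0.3395) = 0.4628.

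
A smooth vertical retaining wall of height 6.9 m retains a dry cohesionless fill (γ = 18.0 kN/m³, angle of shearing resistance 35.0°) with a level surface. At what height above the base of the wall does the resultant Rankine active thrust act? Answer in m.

2.30 m

K_a = 0.2710.
The pressure distribution is triangular, so the resultant acts at H/3 above the base = 6.9/3 = 2.300 m.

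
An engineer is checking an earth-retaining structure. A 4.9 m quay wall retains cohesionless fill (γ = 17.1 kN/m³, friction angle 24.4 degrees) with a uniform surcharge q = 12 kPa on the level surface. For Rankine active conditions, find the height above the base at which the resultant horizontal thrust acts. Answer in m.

K_a = 0.4153.
Triangular part P₁ = ½K_aγH² = 85.26 at H/3 = 1.633 m; rectangular part P₂ = K_a q H = 24.42 at H/2 = 2.450 m.
ȳ = (P₁·1.633 + P₂·2.450)/(P₁+P₂) = 1.815 m.

1.82 m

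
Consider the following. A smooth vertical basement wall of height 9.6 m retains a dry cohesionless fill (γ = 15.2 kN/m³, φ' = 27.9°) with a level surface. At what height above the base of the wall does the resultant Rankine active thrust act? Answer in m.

K_a = 0.3625.
The pressure distribution is triangular, so the resultant acts at H/3 above the base = 9.6/3 = 3.200 m.

3.20 m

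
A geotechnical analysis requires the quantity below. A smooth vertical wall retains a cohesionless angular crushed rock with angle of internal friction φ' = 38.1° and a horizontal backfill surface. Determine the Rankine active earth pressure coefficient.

K_a = (1 − sin φ)/(1 + sin φ) = (1 − sin 38.1°)/(1 + sin 38.1°) = 0.2368.

0.237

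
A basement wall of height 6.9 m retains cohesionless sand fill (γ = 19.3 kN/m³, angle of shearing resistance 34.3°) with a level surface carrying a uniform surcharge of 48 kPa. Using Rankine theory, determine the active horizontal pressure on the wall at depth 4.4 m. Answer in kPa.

K_a = (1 − sin φ)/(1 + sin φ) = 0.2792.
σ_v = γz + q = 19.3 × 4.4 + 48 = 132.9 kPa.
σ_h = K_a σ_v = 0.2792 × 132.9 = 37.11 kPa.

37.1 kPa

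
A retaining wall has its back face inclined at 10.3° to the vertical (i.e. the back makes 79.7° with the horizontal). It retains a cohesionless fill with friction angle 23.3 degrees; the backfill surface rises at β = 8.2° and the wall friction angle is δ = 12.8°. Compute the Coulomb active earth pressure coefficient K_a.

0.537

K_a = sin²(α+φ) / [sin²α · sin(α−δ) · (1 + √{sin(φ+δ)sin(φ−β) / (sin(α−δ)sin(α+β))})²].
With α = 79.7°, φ = 23.3°, δ = 12.8°, β = 8.2°: K_a = 0.5374.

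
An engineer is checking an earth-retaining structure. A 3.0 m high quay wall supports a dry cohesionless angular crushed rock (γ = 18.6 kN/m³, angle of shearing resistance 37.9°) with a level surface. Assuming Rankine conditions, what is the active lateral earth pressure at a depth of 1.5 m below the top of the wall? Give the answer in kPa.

K_a = (1 − sin φ)/(1 + sin φ) = 0.2389.
σ_h = K_a γ z = 0.2389 × 18.6 × 1.5 = 6.666 kPa.

6.67 kPa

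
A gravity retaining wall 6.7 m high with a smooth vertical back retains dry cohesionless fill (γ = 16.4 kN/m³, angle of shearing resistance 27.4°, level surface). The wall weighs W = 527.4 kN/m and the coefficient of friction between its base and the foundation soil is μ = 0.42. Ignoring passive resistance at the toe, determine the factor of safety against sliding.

K_a = tan²(45° − 27.4°/2) = 0.3697.
P_a = ½K_aγH² = 0.5×0.3697×16.4×6.7² = 136.1 kN/m, acting at H/3 = 2.233 m above the base.
FS_sliding = μW / P_a = 0.42×527.4 / 136.1 = 1.628.

1.63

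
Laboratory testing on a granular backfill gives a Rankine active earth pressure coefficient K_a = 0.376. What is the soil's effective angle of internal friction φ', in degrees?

K_a = tan²(45° − φ/2) ⇒ 45° − φ/2 = arctan(√0.376) = 31.52°.
φ = 2(45° − 31.52°) = 26.97°.

27.0°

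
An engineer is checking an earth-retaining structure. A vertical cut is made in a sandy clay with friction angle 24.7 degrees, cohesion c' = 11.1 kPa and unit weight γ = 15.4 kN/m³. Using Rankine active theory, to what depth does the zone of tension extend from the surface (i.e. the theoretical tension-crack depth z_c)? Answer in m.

2.25 m

K_a = tan²(45° − 24.7°/2) = 0.4106; √K_a = 0.6408.
The active pressure is zero where K_a γ z = 2c√K_a, so z_c = 2c/(γ√K_a) = 2×11.1/(15.4×0.6408) = 2.250 m.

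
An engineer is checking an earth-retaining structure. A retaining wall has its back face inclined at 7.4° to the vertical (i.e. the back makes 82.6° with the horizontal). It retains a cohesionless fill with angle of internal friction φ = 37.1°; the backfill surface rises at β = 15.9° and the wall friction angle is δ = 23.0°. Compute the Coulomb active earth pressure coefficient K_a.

0.345

K_a = sin²(α+φ) / [sin²α · sin(α−δ) · (1 + √{sin(φ+δ)sin(φ−β) / (sin(α−δ)sin(α+β))})²].
With α = 82.6°, φ = 37.1°, δ = 23.0°, β = 15.9°: K_a = 0.3448.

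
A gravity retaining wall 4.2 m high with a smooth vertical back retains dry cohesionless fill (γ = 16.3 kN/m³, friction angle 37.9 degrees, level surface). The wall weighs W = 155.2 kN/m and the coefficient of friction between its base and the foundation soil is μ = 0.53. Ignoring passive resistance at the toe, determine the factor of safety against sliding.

K_a = tan²(45° − 37.9°/2) = 0.2389.
P_a = ½K_aγH² = 0.5×0.2389×16.3×4.2² = 34.35 kN/m, acting at H/3 = 1.400 m above the base.
FS_sliding = μW / P_a = 0.53×155.2 / 34.35 = 2.395.

2.39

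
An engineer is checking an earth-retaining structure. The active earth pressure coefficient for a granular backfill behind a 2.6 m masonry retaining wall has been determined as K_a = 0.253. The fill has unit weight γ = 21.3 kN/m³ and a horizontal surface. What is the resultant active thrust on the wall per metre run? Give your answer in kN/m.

P = ½ K_a γ H² = 0.5 × 0.253 × 21.3 × 2.6² = 18.21 kN/m.

18.2 kN/m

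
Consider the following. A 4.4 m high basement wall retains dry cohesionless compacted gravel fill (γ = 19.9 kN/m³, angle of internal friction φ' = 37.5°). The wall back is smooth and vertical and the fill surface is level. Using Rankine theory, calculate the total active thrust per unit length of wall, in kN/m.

K_a = tan²(45° − φ/2) = 0.2432.
P_a = ½ K_a γ H² = 0.5 × 0.2432 × 19.9 × 4.4² = 46.85 kN/m.

46.8 kN/m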